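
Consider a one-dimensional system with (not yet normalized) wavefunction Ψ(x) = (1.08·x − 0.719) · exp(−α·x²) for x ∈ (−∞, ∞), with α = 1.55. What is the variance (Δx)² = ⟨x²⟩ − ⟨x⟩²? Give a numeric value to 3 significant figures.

0.121

Compute ⟨x⟩ and ⟨x²⟩ separately, then (Δx)² = ⟨x²⟩ − ⟨x⟩².
Expand each integrand as polynomial × e^(−2αx²) and use ∫x^(2j)·e^(−2αx²) dx = (2j−1)!!/(4α)^j · √(π/(2α)), odd powers → 0; here √(π/(2α)) = 1.0067.
Normalization: ∫|Ψ|² dx = 0.70980.
⟨x⟩ = -0.35526 and ⟨x²⟩ = 0.24736.
(Δx)² = 0.24736 − (-0.35526)² = 0.12115.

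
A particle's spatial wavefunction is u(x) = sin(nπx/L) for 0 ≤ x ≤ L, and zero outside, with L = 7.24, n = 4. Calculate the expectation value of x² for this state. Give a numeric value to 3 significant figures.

17.3

⟨x²⟩ = ∫ x²·|u|² dx / ∫|u|² dx (integrals over the domain).
With sin²θ = (1 − cos2θ)/2 on 0 ≤ x ≤ L: ∫sin²(nπx/L) dx = L/2, ∫x·sin²(nπx/L) dx = L²/4, ∫x²·sin²(nπx/L) dx = L³·(1/6 − 1/(4n²π²)); higher powers xᵏ the same way, integrating xᵏ·cos(2nπx/L) by parts.
State is unnormalized: ∫|u|² dx = 3.6200, and ∫u*·x²·u dx = 62.650, so ⟨x²⟩ = 62.650 / 3.6200.
⟨x²⟩ = 17.307.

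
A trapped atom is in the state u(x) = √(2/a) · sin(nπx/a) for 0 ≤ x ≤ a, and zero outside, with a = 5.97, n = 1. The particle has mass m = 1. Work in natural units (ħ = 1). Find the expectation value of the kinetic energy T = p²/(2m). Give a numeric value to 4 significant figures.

0.1385

T = −(ħ²/2m) d²/dx², so ⟨T⟩ = −(ħ²/2m) ∫ u*·u'' dx; with m = 1.
d/dx sin(nπx/a) = (nπ/a)·cos(nπx/a) and d²/dx² sin(nπx/a) = −(nπ/a)²·sin(nπx/a); on 0 ≤ x ≤ a, ∫sin²(nπx/a) dx = a/2 and ∫sin(nπx/a)·cos(nπx/a) dx = 0.
⟨T⟩ = 0.13846.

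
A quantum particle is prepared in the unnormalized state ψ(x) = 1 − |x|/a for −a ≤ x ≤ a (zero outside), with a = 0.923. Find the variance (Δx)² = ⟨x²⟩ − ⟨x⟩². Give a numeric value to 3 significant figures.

Compute ⟨x⟩ and ⟨x²⟩ separately, then (Δx)² = ⟨x²⟩ − ⟨x⟩².
ψ is even, so ∫ over [−a, a] = 2∫₀ᵃ with ψ = 1 − x/a there: ∫₀ᵃ (1 − x/a)² dx = a/3, ∫₀ᵃ x²(1 − x/a)² dx = a³/30, ∫₀ᵃ x⁴(1 − x/a)² dx = a⁵/105.
Normalization: ∫|ψ|² dx = 0.61533.
⟨x⟩ = 0.0000 and ⟨x²⟩ = 0.085193.
(Δx)² = 0.085193 − (0.0000)² = 0.085193.

0.0852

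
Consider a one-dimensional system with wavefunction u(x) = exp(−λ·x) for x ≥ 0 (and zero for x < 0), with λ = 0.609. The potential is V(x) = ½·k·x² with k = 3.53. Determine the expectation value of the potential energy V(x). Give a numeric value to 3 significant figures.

2.38

⟨V⟩ = ∫ V(x)·|u|² dx / ∫|u|² dx.
Every integrand reduces to terms xʲ·e^(−2λx) on [0, ∞); use ∫₀^∞ xʲ·e^(−2λx) dx = j!/(2λ)^(j+1).
State is unnormalized: ∫|u|² dx = 0.82102, and ∫u*·V(x)·u dx = 1.9536, so ⟨V⟩ = 1.9536 / 0.82102.
⟨V⟩ = 2.3795.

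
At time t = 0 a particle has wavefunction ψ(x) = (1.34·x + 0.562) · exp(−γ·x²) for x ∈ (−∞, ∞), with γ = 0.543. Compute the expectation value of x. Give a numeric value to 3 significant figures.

0.607

⟨x⟩ = ∫ x·|ψ|² dx / ∫|ψ|² dx (integrals over the domain).
Expand each integrand as polynomial × e^(−2γx²) and use ∫x^(2j)·e^(−2γx²) dx = (2j−1)!!/(4γ)^j · √(π/(2γ)), odd powers → 0; here √(π/(2γ)) = 1.7008.
State is unnormalized: ∫|ψ|² dx = 1.9433, and ∫ψ*·x·ψ dx = 1.1794, so ⟨x⟩ = 1.1794 / 1.9433.
⟨x⟩ = 0.60693.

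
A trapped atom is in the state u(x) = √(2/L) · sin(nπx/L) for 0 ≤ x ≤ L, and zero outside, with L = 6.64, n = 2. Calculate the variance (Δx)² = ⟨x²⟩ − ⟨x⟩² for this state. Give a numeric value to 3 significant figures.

3.12

Compute ⟨x⟩ and ⟨x²⟩ separately, then (Δx)² = ⟨x²⟩ − ⟨x⟩².
With sin²θ = (1 − cos2θ)/2 on 0 ≤ x ≤ L: ∫sin²(nπx/L) dx = L/2, ∫x·sin²(nπx/L) dx = L²/4, ∫x²·sin²(nπx/L) dx = L³·(1/6 − 1/(4n²π²)); higher powers xᵏ the same way, integrating xᵏ·cos(2nπx/L) by parts.
⟨x⟩ = 3.3200 and ⟨x²⟩ = 14.138.
(Δx)² = 14.138 − (3.3200)² = 3.1157.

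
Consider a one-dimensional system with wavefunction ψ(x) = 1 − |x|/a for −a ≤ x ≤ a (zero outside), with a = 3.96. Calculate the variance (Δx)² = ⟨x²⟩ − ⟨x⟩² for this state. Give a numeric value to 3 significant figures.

1.57

Compute ⟨x⟩ and ⟨x²⟩ separately, then (Δx)² = ⟨x²⟩ − ⟨x⟩².
ψ is even, so ∫ over [−a, a] = 2∫₀ᵃ with ψ = 1 − x/a there: ∫₀ᵃ (1 − x/a)² dx = a/3, ∫₀ᵃ x²(1 − x/a)² dx = a³/30, ∫₀ᵃ x⁴(1 − x/a)² dx = a⁵/105.
Normalization: ∫|ψ|² dx = 2.6400.
⟨x⟩ = 0.0000 and ⟨x²⟩ = 1.5682.
(Δx)² = 1.5682 − (0.0000)² = 1.5682.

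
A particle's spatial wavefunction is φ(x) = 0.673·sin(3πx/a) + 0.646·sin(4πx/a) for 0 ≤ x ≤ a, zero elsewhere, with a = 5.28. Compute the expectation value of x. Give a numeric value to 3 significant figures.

⟨x⟩ = ∫ x·|φ|² dx / ∫|φ|² dx (integrals over the domain).
On 0 ≤ x ≤ a (j ≠ l): ∫sin²(jπx/a) dx = a/2, ∫sin(jπx/a)·sin(lπx/a) dx = 0; diagonal moments ∫x·sin²(jπx/a) dx = a²/4, ∫x²·sin²(jπx/a) dx = a³·(1/6 − 1/(4j²π²)); cross terms ∫x·sin(jπx/a)·sin(lπx/a) dx = 0 for j + l even and −4jla²/(π²(j² − l²)²) for j + l odd, ∫x²·sin(jπx/a)·sin(lπx/a) dx = (−1)^(j+l)·4jla³/(π²(j² − l²)²); higher powers the same way via product-to-sum and parts.
State is unnormalized: ∫|φ|² dx = 2.2974, and ∫φ*·x·φ dx = 3.6593, so ⟨x⟩ = 3.6593 / 2.2974.
⟨x⟩ = 1.5928.

1.59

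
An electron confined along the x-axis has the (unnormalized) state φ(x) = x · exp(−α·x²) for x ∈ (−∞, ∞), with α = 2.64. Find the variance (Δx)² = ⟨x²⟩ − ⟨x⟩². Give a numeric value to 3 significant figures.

Compute ⟨x⟩ and ⟨x²⟩ separately, then (Δx)² = ⟨x²⟩ − ⟨x⟩².
Expand each integrand as polynomial × e^(−2αx²) and use ∫x^(2j)·e^(−2αx²) dx = (2j−1)!!/(4α)^j · √(π/(2α)), odd powers → 0; here √(π/(2α)) = 0.77136.
Normalization: ∫|φ|² dx = 0.073046.
⟨x⟩ = 0.0000 and ⟨x²⟩ = 0.28409.
(Δx)² = 0.28409 − (0.0000)² = 0.28409.

0.284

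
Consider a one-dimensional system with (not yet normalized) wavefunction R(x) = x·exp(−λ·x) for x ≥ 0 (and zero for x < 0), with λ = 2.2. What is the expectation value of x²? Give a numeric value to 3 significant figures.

0.620

⟨x²⟩ = ∫ x²·|R|² dx / ∫|R|² dx (integrals over the domain).
Every integrand reduces to terms xʲ·e^(−2λx) on [0, ∞); use ∫₀^∞ xʲ·e^(−2λx) dx = j!/(2λ)^(j+1).
State is unnormalized: ∫|R|² dx = 0.023479, and ∫R*·x²·R dx = 0.014553, so ⟨x²⟩ = 0.014553 / 0.023479.
⟨x²⟩ = 0.61983.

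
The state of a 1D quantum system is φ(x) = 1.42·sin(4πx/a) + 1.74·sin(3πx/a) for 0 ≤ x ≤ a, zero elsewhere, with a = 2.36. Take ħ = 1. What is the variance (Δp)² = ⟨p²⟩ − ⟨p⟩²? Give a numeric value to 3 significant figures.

20.9

Compute ⟨p⟩ and ⟨p²⟩ separately; (Δp)² = ⟨p²⟩ − ⟨p⟩².
d²/dx² sin(jπx/a) = −(jπ/a)²·sin(jπx/a); on 0 ≤ x ≤ a, ∫sin²(jπx/a) dx = a/2 and ∫sin(jπx/a)·sin(lπx/a) dx = 0 for j ≠ l, so only diagonal terms survive in ∫|φ|² and ∫φ·φ″; ∫φ·φ′ dx = [φ²/2] between the walls = 0.
Normalization: ∫|φ|² dx = 5.9519.
⟨p⟩ = 0.0000 and ⟨p²⟩ = 20.907.
(Δp)² = 20.907 − (0.0000)² = 20.907.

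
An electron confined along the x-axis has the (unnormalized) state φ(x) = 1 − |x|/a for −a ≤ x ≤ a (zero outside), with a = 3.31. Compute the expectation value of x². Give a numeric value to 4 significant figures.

⟨x²⟩ = ∫ x²·|φ|² dx / ∫|φ|² dx (integrals over the domain).
φ is even, so ∫ over [−a, a] = 2∫₀ᵃ with φ = 1 − x/a there: ∫₀ᵃ (1 − x/a)² dx = a/3, ∫₀ᵃ x²(1 − x/a)² dx = a³/30, ∫₀ᵃ x⁴(1 − x/a)² dx = a⁵/105.
State is unnormalized: ∫|φ|² dx = 2.2067, and ∫φ*·x²·φ dx = 2.4176, so ⟨x²⟩ = 2.4176 / 2.2067.
⟨x²⟩ = 1.0956.

1.096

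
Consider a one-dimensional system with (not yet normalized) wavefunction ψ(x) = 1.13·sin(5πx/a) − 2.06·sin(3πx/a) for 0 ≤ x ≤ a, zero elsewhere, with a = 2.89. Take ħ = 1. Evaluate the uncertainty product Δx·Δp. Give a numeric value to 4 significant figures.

2.196

Δx = √(⟨x²⟩−⟨x⟩²), Δp = √(⟨p²⟩−⟨p⟩²).
On 0 ≤ x ≤ a (j ≠ l): ∫sin²(jπx/a) dx = a/2, ∫sin(jπx/a)·sin(lπx/a) dx = 0; diagonal moments ∫x·sin²(jπx/a) dx = a²/4, ∫x²·sin²(jπx/a) dx = a³·(1/6 − 1/(4j²π²)); cross terms ∫x·sin(jπx/a)·sin(lπx/a) dx = 0 for j + l even and −4jla²/(π²(j² − l²)²) for j + l odd, ∫x²·sin(jπx/a)·sin(lπx/a) dx = (−1)^(j+l)·4jla³/(π²(j² − l²)²); higher powers the same way via product-to-sum and parts. d²/dx² sin(jπx/a) = −(jπ/a)²·sin(jπx/a); on 0 ≤ x ≤ a, ∫sin²(jπx/a) dx = a/2 and ∫sin(jπx/a)·sin(lπx/a) dx = 0 for j ≠ l, so only diagonal terms survive in ∫|ψ|² and ∫ψ·ψ″; ∫ψ·ψ′ dx = [ψ²/2] between the walls = 0.
Normalization: ∫|ψ|² dx = 7.9771.
⟨x⟩ = 1.4450, ⟨x²⟩ = 2.4094 ⇒ Δx = 0.56694.
⟨p⟩ = 0.0000, ⟨p²⟩ = 15.008 ⇒ Δp = 3.8741.
Δx·Δp = 2.1964.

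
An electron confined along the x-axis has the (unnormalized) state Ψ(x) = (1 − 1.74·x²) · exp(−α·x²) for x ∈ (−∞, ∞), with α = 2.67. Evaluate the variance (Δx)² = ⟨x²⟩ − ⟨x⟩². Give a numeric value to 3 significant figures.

0.0522

Compute ⟨x⟩ and ⟨x²⟩ separately, then (Δx)² = ⟨x²⟩ − ⟨x⟩².
Expand each integrand as polynomial × e^(−2αx²) and use ∫x^(2j)·e^(−2αx²) dx = (2j−1)!!/(4α)^j · √(π/(2α)), odd powers → 0; here √(π/(2α)) = 0.76702.
Normalization: ∫|Ψ|² dx = 0.57817.
⟨x⟩ = 0.0000 and ⟨x²⟩ = 0.052248.
(Δx)² = 0.052248 − (0.0000)² = 0.052248.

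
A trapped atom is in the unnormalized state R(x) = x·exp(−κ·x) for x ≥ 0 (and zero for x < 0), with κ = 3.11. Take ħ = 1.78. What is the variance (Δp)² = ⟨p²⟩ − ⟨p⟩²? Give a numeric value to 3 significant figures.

Compute ⟨p⟩ and ⟨p²⟩ separately; (Δp)² = ⟨p²⟩ − ⟨p⟩².
Differentiate x·exp(−κ·x) with the product rule; every integrand then reduces to terms xʲ·e^(−2κx) on [0, ∞), with ∫₀^∞ xʲ·e^(−2κx) dx = j!/(2κ)^(j+1).
Normalization: ∫|R|² dx = 0.0083111.
⟨p⟩ = 0.0000 and ⟨p²⟩ = 30.645.
(Δp)² = 30.645 − (0.0000)² = 30.645.

30.6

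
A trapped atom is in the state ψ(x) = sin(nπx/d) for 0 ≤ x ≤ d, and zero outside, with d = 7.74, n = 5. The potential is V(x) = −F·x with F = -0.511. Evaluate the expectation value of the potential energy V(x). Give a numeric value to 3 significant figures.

1.98

⟨V⟩ = ∫ V(x)·|ψ|² dx / ∫|ψ|² dx.
With sin²θ = (1 − cos2θ)/2 on 0 ≤ x ≤ d: ∫sin²(nπx/d) dx = d/2, ∫x·sin²(nπx/d) dx = d²/4, ∫x²·sin²(nπx/d) dx = d³·(1/6 − 1/(4n²π²)); higher powers xᵏ the same way, integrating xᵏ·cos(2nπx/d) by parts.
State is unnormalized: ∫|ψ|² dx = 3.8700, and ∫ψ*·V(x)·ψ dx = 7.6532, so ⟨V⟩ = 7.6532 / 3.8700.
⟨V⟩ = 1.9776.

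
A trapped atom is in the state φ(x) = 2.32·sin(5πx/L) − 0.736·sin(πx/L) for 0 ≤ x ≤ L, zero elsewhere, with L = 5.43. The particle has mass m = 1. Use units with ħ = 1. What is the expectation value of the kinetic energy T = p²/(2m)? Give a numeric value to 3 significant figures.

T = −(ħ²/2m) d²/dx², so ⟨T⟩ = −(ħ²/2m) ∫ φ*·φ'' dx / ∫|φ|² dx; with m = 1.
d²/dx² sin(jπx/L) = −(jπ/L)²·sin(jπx/L); on 0 ≤ x ≤ L, ∫sin²(jπx/L) dx = L/2 and ∫sin(jπx/L)·sin(lπx/L) dx = 0 for j ≠ l, so only diagonal terms survive in ∫|φ|² and ∫φ·φ″; ∫φ·φ′ dx = [φ²/2] between the walls = 0.
State is unnormalized: ∫|φ|² dx = 16.084, and ∫φ*·(−ħ²/2m · φ'') dx = 61.390, so ⟨T⟩ = 61.390 / 16.084.
⟨T⟩ = 3.8169.

3.82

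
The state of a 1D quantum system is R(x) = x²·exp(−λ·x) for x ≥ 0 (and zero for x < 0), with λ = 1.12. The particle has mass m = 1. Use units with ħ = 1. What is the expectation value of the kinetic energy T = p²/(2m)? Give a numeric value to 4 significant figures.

0.2091

T = −(ħ²/2m) d²/dx², so ⟨T⟩ = −(ħ²/2m) ∫ R*·R'' dx / ∫|R|² dx; with m = 1.
Differentiate x²·exp(−λ·x) with the product rule; every integrand then reduces to terms xʲ·e^(−2λx) on [0, ∞), with ∫₀^∞ xʲ·e^(−2λx) dx = j!/(2λ)^(j+1).
State is unnormalized: ∫|R|² dx = 0.42557, and ∫R*·(−ħ²/2m · R'') dx = 0.088973, so ⟨T⟩ = 0.088973 / 0.42557.
⟨T⟩ = 0.20907.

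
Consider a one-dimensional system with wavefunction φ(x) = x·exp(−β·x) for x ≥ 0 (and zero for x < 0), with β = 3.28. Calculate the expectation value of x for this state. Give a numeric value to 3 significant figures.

⟨x⟩ = ∫ x·|φ|² dx / ∫|φ|² dx (integrals over the domain).
Every integrand reduces to terms xʲ·e^(−2βx) on [0, ∞); use ∫₀^∞ xʲ·e^(−2βx) dx = j!/(2β)^(j+1).
State is unnormalized: ∫|φ|² dx = 0.0070847, and ∫φ*·x·φ dx = 0.0032399, so ⟨x⟩ = 0.0032399 / 0.0070847.
⟨x⟩ = 0.45732.

0.457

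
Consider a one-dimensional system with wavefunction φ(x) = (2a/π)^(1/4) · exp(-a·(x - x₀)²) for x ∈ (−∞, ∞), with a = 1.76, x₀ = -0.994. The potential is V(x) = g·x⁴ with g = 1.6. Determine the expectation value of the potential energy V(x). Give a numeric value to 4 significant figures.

⟨V⟩ = ∫ V(x)·|φ|² dx.
Gaussian moments (u = x − x₀): ∫u^(2j)·e^(−2au²) du = (2j−1)!!/(4a)^j · √(π/(2a)), odd powers integrate to 0; here √(π/(2a)) = 0.94472.
⟨V⟩ = 3.0061.

3.006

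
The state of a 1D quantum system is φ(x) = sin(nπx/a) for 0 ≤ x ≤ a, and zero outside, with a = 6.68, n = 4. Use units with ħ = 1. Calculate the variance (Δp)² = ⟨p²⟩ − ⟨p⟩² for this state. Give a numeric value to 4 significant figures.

Compute ⟨p⟩ and ⟨p²⟩ separately; (Δp)² = ⟨p²⟩ − ⟨p⟩².
d/dx sin(nπx/a) = (nπ/a)·cos(nπx/a) and d²/dx² sin(nπx/a) = −(nπ/a)²·sin(nπx/a); on 0 ≤ x ≤ a, ∫sin²(nπx/a) dx = a/2 and ∫sin(nπx/a)·cos(nπx/a) dx = 0.
Normalization: ∫|φ|² dx = 3.3400.
⟨p⟩ = 0.0000 and ⟨p²⟩ = 3.5389.
(Δp)² = 3.5389 − (0.0000)² = 3.5389.

3.539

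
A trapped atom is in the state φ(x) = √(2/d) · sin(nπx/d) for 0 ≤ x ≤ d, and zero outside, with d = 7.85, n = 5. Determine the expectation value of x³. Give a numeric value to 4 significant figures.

119.5

⟨x³⟩ = ∫ x³·|φ|² dx (integrals over the domain).
With sin²θ = (1 − cos2θ)/2 on 0 ≤ x ≤ d: ∫sin²(nπx/d) dx = d/2, ∫x·sin²(nπx/d) dx = d²/4, ∫x²·sin²(nπx/d) dx = d³·(1/6 − 1/(4n²π²)); higher powers xᵏ the same way, integrating xᵏ·cos(2nπx/d) by parts.
⟨x³⟩ = 119.46.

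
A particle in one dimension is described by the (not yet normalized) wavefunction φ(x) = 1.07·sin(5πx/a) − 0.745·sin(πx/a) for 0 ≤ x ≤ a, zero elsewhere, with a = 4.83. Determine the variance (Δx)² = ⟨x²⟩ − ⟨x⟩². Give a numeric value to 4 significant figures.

1.372

Compute ⟨x⟩ and ⟨x²⟩ separately, then (Δx)² = ⟨x²⟩ − ⟨x⟩².
On 0 ≤ x ≤ a (j ≠ l): ∫sin²(jπx/a) dx = a/2, ∫sin(jπx/a)·sin(lπx/a) dx = 0; diagonal moments ∫x·sin²(jπx/a) dx = a²/4, ∫x²·sin²(jπx/a) dx = a³·(1/6 − 1/(4j²π²)); cross terms ∫x·sin(jπx/a)·sin(lπx/a) dx = 0 for j + l even and −4jla²/(π²(j² − l²)²) for j + l odd, ∫x²·sin(jπx/a)·sin(lπx/a) dx = (−1)^(j+l)·4jla³/(π²(j² − l²)²); higher powers the same way via product-to-sum and parts.
Normalization: ∫|φ|² dx = 4.1053.
⟨x⟩ = 2.4150 and ⟨x²⟩ = 7.2046.
(Δx)² = 7.2046 − (2.4150)² = 1.3724.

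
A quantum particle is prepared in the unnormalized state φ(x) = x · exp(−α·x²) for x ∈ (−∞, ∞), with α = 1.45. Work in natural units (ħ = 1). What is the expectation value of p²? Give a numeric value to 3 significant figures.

p² φ = −ħ² d²φ/dx²; ⟨p²⟩ = −ħ² ∫ φ*·φ'' dx / ∫|φ|² dx.
Expand each integrand as polynomial × e^(−2αx²) and use ∫x^(2j)·e^(−2αx²) dx = (2j−1)!!/(4α)^j · √(π/(2α)), odd powers → 0; here √(π/(2α)) = 1.0408. Differentiate with the product rule, d/dx e^(−αx²) = −2αx·e^(−αx²).
State is unnormalized: ∫|φ|² dx = 0.17945, and ∫φ*·(−ħ² φ'') dx = 0.78062, so ⟨p²⟩ = 0.78062 / 0.17945.
⟨p²⟩ = 4.3500.

4.35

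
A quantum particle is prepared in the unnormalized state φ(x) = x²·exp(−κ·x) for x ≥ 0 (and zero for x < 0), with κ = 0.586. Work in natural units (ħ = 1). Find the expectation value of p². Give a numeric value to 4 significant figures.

0.1145

p² φ = −ħ² d²φ/dx²; ⟨p²⟩ = −ħ² ∫ φ*·φ'' dx / ∫|φ|² dx.
Differentiate x²·exp(−κ·x) with the product rule; every integrand then reduces to terms xʲ·e^(−2κx) on [0, ∞), with ∫₀^∞ xʲ·e^(−2κx) dx = j!/(2κ)^(j+1).
State is unnormalized: ∫|φ|² dx = 10.854, and ∫φ*·(−ħ² φ'') dx = 1.2424, so ⟨p²⟩ = 1.2424 / 10.854.
⟨p²⟩ = 0.11447.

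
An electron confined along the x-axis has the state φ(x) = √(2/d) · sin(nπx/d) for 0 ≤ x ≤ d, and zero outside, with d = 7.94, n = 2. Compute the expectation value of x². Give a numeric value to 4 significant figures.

⟨x²⟩ = ∫ x²·|φ|² dx (integrals over the domain).
With sin²θ = (1 − cos2θ)/2 on 0 ≤ x ≤ d: ∫sin²(nπx/d) dx = d/2, ∫x·sin²(nπx/d) dx = d²/4, ∫x²·sin²(nπx/d) dx = d³·(1/6 − 1/(4n²π²)); higher powers xᵏ the same way, integrating xᵏ·cos(2nπx/d) by parts.
⟨x²⟩ = 20.216.

20.22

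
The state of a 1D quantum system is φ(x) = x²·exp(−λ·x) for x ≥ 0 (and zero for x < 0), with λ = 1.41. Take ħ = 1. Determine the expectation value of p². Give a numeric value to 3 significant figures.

0.663

p² φ = −ħ² d²φ/dx²; ⟨p²⟩ = −ħ² ∫ φ*·φ'' dx / ∫|φ|² dx.
Differentiate x²·exp(−λ·x) with the product rule; every integrand then reduces to terms xʲ·e^(−2λx) on [0, ∞), with ∫₀^∞ xʲ·e^(−2λx) dx = j!/(2λ)^(j+1).
State is unnormalized: ∫|φ|² dx = 0.13458, and ∫φ*·(−ħ² φ'') dx = 0.089183, so ⟨p²⟩ = 0.089183 / 0.13458.
⟨p²⟩ = 0.66270.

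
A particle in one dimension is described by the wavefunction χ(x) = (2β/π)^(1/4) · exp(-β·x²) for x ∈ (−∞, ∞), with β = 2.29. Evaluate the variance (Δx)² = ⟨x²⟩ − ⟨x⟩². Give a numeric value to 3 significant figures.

0.109

Compute ⟨x⟩ and ⟨x²⟩ separately, then (Δx)² = ⟨x²⟩ − ⟨x⟩².
Gaussian moments: ∫x^(2j)·e^(−2βx²) dx = (2j−1)!!/(4β)^j · √(π/(2β)), odd powers integrate to 0; here √(π/(2β)) = 0.82821.
⟨x⟩ = 0.0000 and ⟨x²⟩ = 0.10917.
(Δx)² = 0.10917 − (0.0000)² = 0.10917.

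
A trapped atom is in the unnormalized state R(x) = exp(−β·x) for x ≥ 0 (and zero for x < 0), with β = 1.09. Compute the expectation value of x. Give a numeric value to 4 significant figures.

0.4587

⟨x⟩ = ∫ x·|R|² dx / ∫|R|² dx (integrals over the domain).
Every integrand reduces to terms xʲ·e^(−2βx) on [0, ∞); use ∫₀^∞ xʲ·e^(−2βx) dx = j!/(2β)^(j+1).
State is unnormalized: ∫|R|² dx = 0.45872, and ∫R*·x·R dx = 0.21042, so ⟨x⟩ = 0.21042 / 0.45872.
⟨x⟩ = 0.45872.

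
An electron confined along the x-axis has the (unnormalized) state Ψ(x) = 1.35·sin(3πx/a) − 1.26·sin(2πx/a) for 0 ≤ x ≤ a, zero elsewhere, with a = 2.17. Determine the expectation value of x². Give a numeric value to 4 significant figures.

2.442

⟨x²⟩ = ∫ x²·|Ψ|² dx / ∫|Ψ|² dx (integrals over the domain).
On 0 ≤ x ≤ a (j ≠ l): ∫sin²(jπx/a) dx = a/2, ∫sin(jπx/a)·sin(lπx/a) dx = 0; diagonal moments ∫x·sin²(jπx/a) dx = a²/4, ∫x²·sin²(jπx/a) dx = a³·(1/6 − 1/(4j²π²)); cross terms ∫x·sin(jπx/a)·sin(lπx/a) dx = 0 for j + l even and −4jla²/(π²(j² − l²)²) for j + l odd, ∫x²·sin(jπx/a)·sin(lπx/a) dx = (−1)^(j+l)·4jla³/(π²(j² − l²)²); higher powers the same way via product-to-sum and parts.
State is unnormalized: ∫|Ψ|² dx = 3.7000, and ∫Ψ*·x²·Ψ dx = 9.0337, so ⟨x²⟩ = 9.0337 / 3.7000.
⟨x²⟩ = 2.4416.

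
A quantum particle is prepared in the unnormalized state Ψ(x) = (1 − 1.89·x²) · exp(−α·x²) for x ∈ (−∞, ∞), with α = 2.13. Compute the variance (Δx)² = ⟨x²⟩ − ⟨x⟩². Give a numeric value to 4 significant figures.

0.06788

Compute ⟨x⟩ and ⟨x²⟩ separately, then (Δx)² = ⟨x²⟩ − ⟨x⟩².
Expand each integrand as polynomial × e^(−2αx²) and use ∫x^(2j)·e^(−2αx²) dx = (2j−1)!!/(4α)^j · √(π/(2α)), odd powers → 0; here √(π/(2α)) = 0.85876.
Normalization: ∫|Ψ|² dx = 0.60453.
⟨x⟩ = 0.0000 and ⟨x²⟩ = 0.067883.
(Δx)² = 0.067883 − (0.0000)² = 0.067883.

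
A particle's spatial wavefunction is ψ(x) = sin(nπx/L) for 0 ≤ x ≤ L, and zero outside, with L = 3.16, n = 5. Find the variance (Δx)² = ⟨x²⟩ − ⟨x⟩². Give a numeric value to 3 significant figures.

0.812

Compute ⟨x⟩ and ⟨x²⟩ separately, then (Δx)² = ⟨x²⟩ − ⟨x⟩².
With sin²θ = (1 − cos2θ)/2 on 0 ≤ x ≤ L: ∫sin²(nπx/L) dx = L/2, ∫x·sin²(nπx/L) dx = L²/4, ∫x²·sin²(nπx/L) dx = L³·(1/6 − 1/(4n²π²)); higher powers xᵏ the same way, integrating xᵏ·cos(2nπx/L) by parts.
Normalization: ∫|ψ|² dx = 1.5800.
⟨x⟩ = 1.5800 and ⟨x²⟩ = 3.3083.
(Δx)² = 3.3083 − (1.5800)² = 0.81190.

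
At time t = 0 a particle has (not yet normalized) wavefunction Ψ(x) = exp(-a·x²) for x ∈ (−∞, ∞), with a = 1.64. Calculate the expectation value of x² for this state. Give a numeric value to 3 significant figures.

⟨x²⟩ = ∫ x²·|Ψ|² dx / ∫|Ψ|² dx (integrals over the domain).
Gaussian moments: ∫x^(2j)·e^(−2ax²) dx = (2j−1)!!/(4a)^j · √(π/(2a)), odd powers integrate to 0; here √(π/(2a)) = 0.97867.
State is unnormalized: ∫|Ψ|² dx = 0.97867, and ∫Ψ*·x²·Ψ dx = 0.14919, so ⟨x²⟩ = 0.14919 / 0.97867.
⟨x²⟩ = 0.15244.

0.152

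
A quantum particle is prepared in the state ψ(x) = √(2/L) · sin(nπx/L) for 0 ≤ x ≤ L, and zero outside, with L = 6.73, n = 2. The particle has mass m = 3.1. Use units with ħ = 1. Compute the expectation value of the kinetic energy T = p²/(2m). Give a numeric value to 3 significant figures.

0.141

T = −(ħ²/2m) d²/dx², so ⟨T⟩ = −(ħ²/2m) ∫ ψ*·ψ'' dx; with m = 3.1.
d/dx sin(nπx/L) = (nπ/L)·cos(nπx/L) and d²/dx² sin(nπx/L) = −(nπ/L)²·sin(nπx/L); on 0 ≤ x ≤ L, ∫sin²(nπx/L) dx = L/2 and ∫sin(nπx/L)·cos(nπx/L) dx = 0.
⟨T⟩ = 0.14058.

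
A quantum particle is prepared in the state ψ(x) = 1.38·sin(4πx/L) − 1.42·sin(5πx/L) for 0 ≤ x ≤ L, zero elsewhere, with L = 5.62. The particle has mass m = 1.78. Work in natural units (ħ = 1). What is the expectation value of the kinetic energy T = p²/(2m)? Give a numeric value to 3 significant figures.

1.81

T = −(ħ²/2m) d²/dx², so ⟨T⟩ = −(ħ²/2m) ∫ ψ*·ψ'' dx / ∫|ψ|² dx; with m = 1.78.
d²/dx² sin(jπx/L) = −(jπ/L)²·sin(jπx/L); on 0 ≤ x ≤ L, ∫sin²(jπx/L) dx = L/2 and ∫sin(jπx/L)·sin(lπx/L) dx = 0 for j ≠ l, so only diagonal terms survive in ∫|ψ|² and ∫ψ·ψ″; ∫ψ·ψ′ dx = [ψ²/2] between the walls = 0.
State is unnormalized: ∫|ψ|² dx = 11.017, and ∫ψ*·(−ħ²/2m · ψ'') dx = 19.949, so ⟨T⟩ = 19.949 / 11.017.
⟨T⟩ = 1.8107.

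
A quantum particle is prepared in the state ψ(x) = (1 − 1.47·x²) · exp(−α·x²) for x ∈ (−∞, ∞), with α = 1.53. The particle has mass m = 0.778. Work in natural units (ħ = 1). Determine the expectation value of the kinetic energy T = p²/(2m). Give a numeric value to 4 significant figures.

2.675

T = −(ħ²/2m) d²/dx², so ⟨T⟩ = −(ħ²/2m) ∫ ψ*·ψ'' dx / ∫|ψ|² dx; with m = 0.778.
Expand each integrand as polynomial × e^(−2αx²) and use ∫x^(2j)·e^(−2αx²) dx = (2j−1)!!/(4α)^j · √(π/(2α)), odd powers → 0; here √(π/(2α)) = 1.0132. Differentiate with the product rule, d/dx e^(−αx²) = −2αx·e^(−αx²).
State is unnormalized: ∫|ψ|² dx = 0.70186, and ∫ψ*·(−ħ²/2m · ψ'') dx = 1.8773, so ⟨T⟩ = 1.8773 / 0.70186.
⟨T⟩ = 2.6747.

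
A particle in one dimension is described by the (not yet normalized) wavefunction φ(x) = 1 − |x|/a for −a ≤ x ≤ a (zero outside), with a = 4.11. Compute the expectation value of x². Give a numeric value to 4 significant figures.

⟨x²⟩ = ∫ x²·|φ|² dx / ∫|φ|² dx (integrals over the domain).
φ is even, so ∫ over [−a, a] = 2∫₀ᵃ with φ = 1 − x/a there: ∫₀ᵃ (1 − x/a)² dx = a/3, ∫₀ᵃ x²(1 − x/a)² dx = a³/30, ∫₀ᵃ x⁴(1 − x/a)² dx = a⁵/105.
State is unnormalized: ∫|φ|² dx = 2.7400, and ∫φ*·x²·φ dx = 4.6284, so ⟨x²⟩ = 4.6284 / 2.7400.
⟨x²⟩ = 1.6892.

1.689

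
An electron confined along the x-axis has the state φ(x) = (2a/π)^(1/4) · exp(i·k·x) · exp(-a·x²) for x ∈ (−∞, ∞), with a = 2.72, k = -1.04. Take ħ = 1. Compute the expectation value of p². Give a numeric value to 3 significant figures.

p² φ = −ħ² d²φ/dx²; ⟨p²⟩ = −ħ² ∫ φ*·φ'' dx.
Gaussian moments: ∫x^(2j)·e^(−2ax²) dx = (2j−1)!!/(4a)^j · √(π/(2a)), odd powers integrate to 0; here √(π/(2a)) = 0.75993. Derivatives: φ′ = (ik − 2ax)·φ, φ″ = ((ik − 2ax)² − 2a)·φ; the odd-in-x pieces drop out.
⟨p²⟩ = 3.8016.

3.80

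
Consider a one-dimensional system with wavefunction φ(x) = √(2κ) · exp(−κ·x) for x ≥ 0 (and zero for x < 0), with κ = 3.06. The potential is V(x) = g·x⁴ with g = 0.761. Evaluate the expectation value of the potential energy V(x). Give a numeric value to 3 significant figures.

0.0130

⟨V⟩ = ∫ V(x)·|φ|² dx.
Every integrand reduces to terms xʲ·e^(−2κx) on [0, ∞); use ∫₀^∞ xʲ·e^(−2κx) dx = j!/(2κ)^(j+1).
⟨V⟩ = 0.013019.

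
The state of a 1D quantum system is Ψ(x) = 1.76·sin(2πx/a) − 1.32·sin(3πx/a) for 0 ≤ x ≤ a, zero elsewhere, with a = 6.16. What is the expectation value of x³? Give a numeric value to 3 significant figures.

⟨x³⟩ = ∫ x³·|Ψ|² dx / ∫|Ψ|² dx (integrals over the domain).
On 0 ≤ x ≤ a (j ≠ l): ∫sin²(jπx/a) dx = a/2, ∫sin(jπx/a)·sin(lπx/a) dx = 0; diagonal moments ∫x·sin²(jπx/a) dx = a²/4, ∫x²·sin²(jπx/a) dx = a³·(1/6 − 1/(4j²π²)); cross terms ∫x·sin(jπx/a)·sin(lπx/a) dx = 0 for j + l even and −4jla²/(π²(j² − l²)²) for j + l odd, ∫x²·sin(jπx/a)·sin(lπx/a) dx = (−1)^(j+l)·4jla³/(π²(j² − l²)²); higher powers the same way via product-to-sum and parts.
State is unnormalized: ∫|Ψ|² dx = 14.907, and ∫Ψ*·x³·Ψ dx = 1382.9, so ⟨x³⟩ = 1382.9 / 14.907.
⟨x³⟩ = 92.764.

92.8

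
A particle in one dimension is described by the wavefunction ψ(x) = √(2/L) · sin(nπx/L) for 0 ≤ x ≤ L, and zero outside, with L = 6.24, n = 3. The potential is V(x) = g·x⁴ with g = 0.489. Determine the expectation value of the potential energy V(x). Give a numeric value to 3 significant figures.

⟨V⟩ = ∫ V(x)·|ψ|² dx.
With sin²θ = (1 − cos2θ)/2 on 0 ≤ x ≤ L: ∫sin²(nπx/L) dx = L/2, ∫x·sin²(nπx/L) dx = L²/4, ∫x²·sin²(nπx/L) dx = L³·(1/6 − 1/(4n²π²)); higher powers xᵏ the same way, integrating xᵏ·cos(2nπx/L) by parts.
⟨V⟩ = 140.07.

140.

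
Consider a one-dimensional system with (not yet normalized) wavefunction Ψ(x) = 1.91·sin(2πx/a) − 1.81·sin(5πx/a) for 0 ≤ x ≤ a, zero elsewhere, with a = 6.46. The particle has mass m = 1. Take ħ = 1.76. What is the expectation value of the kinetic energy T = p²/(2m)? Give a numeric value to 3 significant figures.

T = −(ħ²/2m) d²/dx², so ⟨T⟩ = −(ħ²/2m) ∫ Ψ*·Ψ'' dx / ∫|Ψ|² dx; with m = 1.
d²/dx² sin(jπx/a) = −(jπ/a)²·sin(jπx/a); on 0 ≤ x ≤ a, ∫sin²(jπx/a) dx = a/2 and ∫sin(jπx/a)·sin(lπx/a) dx = 0 for j ≠ l, so only diagonal terms survive in ∫|Ψ|² and ∫Ψ·Ψ″; ∫Ψ·Ψ′ dx = [Ψ²/2] between the walls = 0.
State is unnormalized: ∫|Ψ|² dx = 22.365, and ∫Ψ*·(−ħ²/2m · Ψ'') dx = 114.17, so ⟨T⟩ = 114.17 / 22.365.
⟨T⟩ = 5.1046.

5.10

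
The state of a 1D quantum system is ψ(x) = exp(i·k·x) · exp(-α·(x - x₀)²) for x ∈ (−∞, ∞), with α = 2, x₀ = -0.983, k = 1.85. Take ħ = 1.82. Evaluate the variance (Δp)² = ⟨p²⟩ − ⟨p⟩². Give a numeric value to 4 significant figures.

Compute ⟨p⟩ and ⟨p²⟩ separately; (Δp)² = ⟨p²⟩ − ⟨p⟩².
Gaussian moments (u = x − x₀): ∫u^(2j)·e^(−2αu²) du = (2j−1)!!/(4α)^j · √(π/(2α)), odd powers integrate to 0; here √(π/(2α)) = 0.88623. Derivatives: ψ′ = (ik − 2αu)·ψ, ψ″ = ((ik − 2αu)² − 2α)·ψ; the odd-in-u pieces drop out.
Normalization: ∫|ψ|² dx = 0.88623.
⟨p⟩ = 3.3670 and ⟨p²⟩ = 17.961.
(Δp)² = 17.961 − (3.3670)² = 6.6248.

6.625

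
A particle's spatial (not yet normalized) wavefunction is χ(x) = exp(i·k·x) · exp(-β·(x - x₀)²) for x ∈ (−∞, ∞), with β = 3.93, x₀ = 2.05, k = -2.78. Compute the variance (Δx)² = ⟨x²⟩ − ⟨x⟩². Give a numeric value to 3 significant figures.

0.0636

Compute ⟨x⟩ and ⟨x²⟩ separately, then (Δx)² = ⟨x²⟩ − ⟨x⟩².
Gaussian moments (u = x − x₀): ∫u^(2j)·e^(−2βu²) du = (2j−1)!!/(4β)^j · √(π/(2β)), odd powers integrate to 0; here √(π/(2β)) = 0.63221.
Normalization: ∫|χ|² dx = 0.63221.
⟨x⟩ = 2.0500 and ⟨x²⟩ = 4.2661.
(Δx)² = 4.2661 − (2.0500)² = 0.063613.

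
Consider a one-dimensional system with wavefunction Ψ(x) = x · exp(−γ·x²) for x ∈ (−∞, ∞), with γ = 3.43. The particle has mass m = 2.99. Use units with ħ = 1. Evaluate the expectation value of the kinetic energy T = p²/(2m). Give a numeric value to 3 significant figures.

T = −(ħ²/2m) d²/dx², so ⟨T⟩ = −(ħ²/2m) ∫ Ψ*·Ψ'' dx / ∫|Ψ|² dx; with m = 2.99.
Expand each integrand as polynomial × e^(−2γx²) and use ∫x^(2j)·e^(−2γx²) dx = (2j−1)!!/(4γ)^j · √(π/(2γ)), odd powers → 0; here √(π/(2γ)) = 0.67673. Differentiate with the product rule, d/dx e^(−γx²) = −2γx·e^(−γx²).
State is unnormalized: ∫|Ψ|² dx = 0.049324, and ∫Ψ*·(−ħ²/2m · Ψ'') dx = 0.084874, so ⟨T⟩ = 0.084874 / 0.049324.
⟨T⟩ = 1.7207.

1.72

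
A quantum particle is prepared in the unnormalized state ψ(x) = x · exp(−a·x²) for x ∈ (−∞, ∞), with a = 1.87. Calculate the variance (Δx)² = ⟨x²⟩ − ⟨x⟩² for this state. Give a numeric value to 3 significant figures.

Compute ⟨x⟩ and ⟨x²⟩ separately, then (Δx)² = ⟨x²⟩ − ⟨x⟩².
Expand each integrand as polynomial × e^(−2ax²) and use ∫x^(2j)·e^(−2ax²) dx = (2j−1)!!/(4a)^j · √(π/(2a)), odd powers → 0; here √(π/(2a)) = 0.91651.
Normalization: ∫|ψ|² dx = 0.12253.
⟨x⟩ = 0.0000 and ⟨x²⟩ = 0.40107.
(Δx)² = 0.40107 − (0.0000)² = 0.40107.

0.401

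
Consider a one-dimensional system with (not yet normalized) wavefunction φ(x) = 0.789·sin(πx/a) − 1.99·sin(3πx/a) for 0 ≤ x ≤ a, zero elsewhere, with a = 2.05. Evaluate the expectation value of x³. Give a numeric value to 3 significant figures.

1.67

⟨x³⟩ = ∫ x³·|φ|² dx / ∫|φ|² dx (integrals over the domain).
On 0 ≤ x ≤ a (j ≠ l): ∫sin²(jπx/a) dx = a/2, ∫sin(jπx/a)·sin(lπx/a) dx = 0; diagonal moments ∫x·sin²(jπx/a) dx = a²/4, ∫x²·sin²(jπx/a) dx = a³·(1/6 − 1/(4j²π²)); cross terms ∫x·sin(jπx/a)·sin(lπx/a) dx = 0 for j + l even and −4jla²/(π²(j² − l²)²) for j + l odd, ∫x²·sin(jπx/a)·sin(lπx/a) dx = (−1)^(j+l)·4jla³/(π²(j² − l²)²); higher powers the same way via product-to-sum and parts.
State is unnormalized: ∫|φ|² dx = 4.6972, and ∫φ*·x³·φ dx = 7.8233, so ⟨x³⟩ = 7.8233 / 4.6972.
⟨x³⟩ = 1.6655.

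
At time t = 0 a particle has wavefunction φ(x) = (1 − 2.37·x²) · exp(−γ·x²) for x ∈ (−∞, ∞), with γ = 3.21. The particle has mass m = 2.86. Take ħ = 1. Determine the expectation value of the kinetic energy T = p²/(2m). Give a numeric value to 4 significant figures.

T = −(ħ²/2m) d²/dx², so ⟨T⟩ = −(ħ²/2m) ∫ φ*·φ'' dx / ∫|φ|² dx; with m = 2.86.
Expand each integrand as polynomial × e^(−2γx²) and use ∫x^(2j)·e^(−2γx²) dx = (2j−1)!!/(4γ)^j · √(π/(2γ)), odd powers → 0; here √(π/(2γ)) = 0.69953. Differentiate with the product rule, d/dx e^(−γx²) = −2γx·e^(−γx²).
State is unnormalized: ∫|φ|² dx = 0.51279, and ∫φ*·(−ħ²/2m · φ'') dx = 0.63111, so ⟨T⟩ = 0.63111 / 0.51279.
⟨T⟩ = 1.2307.

1.231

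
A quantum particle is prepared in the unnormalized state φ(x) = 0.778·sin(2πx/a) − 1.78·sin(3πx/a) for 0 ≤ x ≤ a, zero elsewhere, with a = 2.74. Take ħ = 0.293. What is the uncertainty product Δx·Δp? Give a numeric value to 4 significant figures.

Δx = √(⟨x²⟩−⟨x⟩²), Δp = √(⟨p²⟩−⟨p⟩²).
On 0 ≤ x ≤ a (j ≠ l): ∫sin²(jπx/a) dx = a/2, ∫sin(jπx/a)·sin(lπx/a) dx = 0; diagonal moments ∫x·sin²(jπx/a) dx = a²/4, ∫x²·sin²(jπx/a) dx = a³·(1/6 − 1/(4j²π²)); cross terms ∫x·sin(jπx/a)·sin(lπx/a) dx = 0 for j + l even and −4jla²/(π²(j² − l²)²) for j + l odd, ∫x²·sin(jπx/a)·sin(lπx/a) dx = (−1)^(j+l)·4jla³/(π²(j² − l²)²); higher powers the same way via product-to-sum and parts. d²/dx² sin(jπx/a) = −(jπ/a)²·sin(jπx/a); on 0 ≤ x ≤ a, ∫sin²(jπx/a) dx = a/2 and ∫sin(jπx/a)·sin(lπx/a) dx = 0 for j ≠ l, so only diagonal terms survive in ∫|φ|² and ∫φ·φ″; ∫φ·φ′ dx = [φ²/2] between the walls = 0.
Normalization: ∫|φ|² dx = 5.1699.
⟨x⟩ = 1.7612, ⟨x²⟩ = 3.5237 ⇒ Δx = 0.64950.
⟨p⟩ = 0.0000, ⟨p²⟩ = 0.92522 ⇒ Δp = 0.96188.
Δx·Δp = 0.62474.

0.6247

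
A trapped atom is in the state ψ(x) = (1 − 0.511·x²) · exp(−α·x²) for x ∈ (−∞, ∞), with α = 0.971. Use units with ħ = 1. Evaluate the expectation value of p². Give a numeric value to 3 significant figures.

p² ψ = −ħ² d²ψ/dx²; ⟨p²⟩ = −ħ² ∫ ψ*·ψ'' dx / ∫|ψ|² dx.
Expand each integrand as polynomial × e^(−2αx²) and use ∫x^(2j)·e^(−2αx²) dx = (2j−1)!!/(4α)^j · √(π/(2α)), odd powers → 0; here √(π/(2α)) = 1.2719. Differentiate with the product rule, d/dx e^(−αx²) = −2αx·e^(−αx²).
State is unnormalized: ∫|ψ|² dx = 1.0033, and ∫ψ*·(−ħ² ψ'') dx = 1.7096, so ⟨p²⟩ = 1.7096 / 1.0033.
⟨p²⟩ = 1.7041.

1.70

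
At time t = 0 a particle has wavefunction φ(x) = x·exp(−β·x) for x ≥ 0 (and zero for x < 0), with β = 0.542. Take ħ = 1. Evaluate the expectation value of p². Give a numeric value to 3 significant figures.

0.294

p² φ = −ħ² d²φ/dx²; ⟨p²⟩ = −ħ² ∫ φ*·φ'' dx / ∫|φ|² dx.
Differentiate x·exp(−β·x) with the product rule; every integrand then reduces to terms xʲ·e^(−2βx) on [0, ∞), with ∫₀^∞ xʲ·e^(−2βx) dx = j!/(2β)^(j+1).
State is unnormalized: ∫|φ|² dx = 1.5702, and ∫φ*·(−ħ² φ'') dx = 0.46125, so ⟨p²⟩ = 0.46125 / 1.5702.
⟨p²⟩ = 0.29376.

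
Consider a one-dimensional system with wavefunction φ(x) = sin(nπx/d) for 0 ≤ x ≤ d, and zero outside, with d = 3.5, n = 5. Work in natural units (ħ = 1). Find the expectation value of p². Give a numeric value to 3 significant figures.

20.1

p² φ = −ħ² d²φ/dx²; ⟨p²⟩ = −ħ² ∫ φ*·φ'' dx / ∫|φ|² dx.
d/dx sin(nπx/d) = (nπ/d)·cos(nπx/d) and d²/dx² sin(nπx/d) = −(nπ/d)²·sin(nπx/d); on 0 ≤ x ≤ d, ∫sin²(nπx/d) dx = d/2 and ∫sin(nπx/d)·cos(nπx/d) dx = 0.
State is unnormalized: ∫|φ|² dx = 1.7500, and ∫φ*·(−ħ² φ'') dx = 35.249, so ⟨p²⟩ = 35.249 / 1.7500.
⟨p²⟩ = 20.142.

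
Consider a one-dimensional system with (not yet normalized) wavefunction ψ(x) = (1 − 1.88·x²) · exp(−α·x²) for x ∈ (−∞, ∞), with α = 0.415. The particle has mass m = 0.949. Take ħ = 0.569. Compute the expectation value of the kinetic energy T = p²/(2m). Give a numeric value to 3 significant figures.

0.336

T = −(ħ²/2m) d²/dx², so ⟨T⟩ = −(ħ²/2m) ∫ ψ*·ψ'' dx / ∫|ψ|² dx; with m = 0.949.
Expand each integrand as polynomial × e^(−2αx²) and use ∫x^(2j)·e^(−2αx²) dx = (2j−1)!!/(4α)^j · √(π/(2α)), odd powers → 0; here √(π/(2α)) = 1.9455. Differentiate with the product rule, d/dx e^(−αx²) = −2αx·e^(−αx²).
State is unnormalized: ∫|ψ|² dx = 5.0249, and ∫ψ*·(−ħ²/2m · ψ'') dx = 1.6862, so ⟨T⟩ = 1.6862 / 5.0249.
⟨T⟩ = 0.33557.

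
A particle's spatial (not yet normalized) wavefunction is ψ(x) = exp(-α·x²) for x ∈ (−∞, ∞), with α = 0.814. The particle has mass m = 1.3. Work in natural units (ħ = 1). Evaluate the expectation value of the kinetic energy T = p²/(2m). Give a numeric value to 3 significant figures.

0.313

T = −(ħ²/2m) d²/dx², so ⟨T⟩ = −(ħ²/2m) ∫ ψ*·ψ'' dx / ∫|ψ|² dx; with m = 1.3.
Gaussian moments: ∫x^(2j)·e^(−2αx²) dx = (2j−1)!!/(4α)^j · √(π/(2α)), odd powers integrate to 0; here √(π/(2α)) = 1.3891. Derivatives: d/dx e^(−αx²) = −2αx·e^(−αx²), d²/dx² e^(−αx²) = (4α²x² − 2α)·e^(−αx²).
State is unnormalized: ∫|ψ|² dx = 1.3891, and ∫ψ*·(−ħ²/2m · ψ'') dx = 0.43491, so ⟨T⟩ = 0.43491 / 1.3891.
⟨T⟩ = 0.31308.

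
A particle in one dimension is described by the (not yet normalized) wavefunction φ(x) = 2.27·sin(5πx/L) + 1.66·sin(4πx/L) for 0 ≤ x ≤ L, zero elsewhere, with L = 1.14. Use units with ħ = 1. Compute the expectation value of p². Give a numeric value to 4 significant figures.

166.0

p² φ = −ħ² d²φ/dx²; ⟨p²⟩ = −ħ² ∫ φ*·φ'' dx / ∫|φ|² dx.
d²/dx² sin(jπx/L) = −(jπ/L)²·sin(jπx/L); on 0 ≤ x ≤ L, ∫sin²(jπx/L) dx = L/2 and ∫sin(jπx/L)·sin(lπx/L) dx = 0 for j ≠ l, so only diagonal terms survive in ∫|φ|² and ∫φ·φ″; ∫φ·φ′ dx = [φ²/2] between the walls = 0.
State is unnormalized: ∫|φ|² dx = 4.5078, and ∫φ*·(−ħ² φ'') dx = 748.50, so ⟨p²⟩ = 748.50 / 4.5078.
⟨p²⟩ = 166.04.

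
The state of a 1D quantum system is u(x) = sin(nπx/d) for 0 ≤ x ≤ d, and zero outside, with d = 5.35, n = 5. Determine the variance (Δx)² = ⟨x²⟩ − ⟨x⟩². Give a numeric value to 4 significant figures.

Compute ⟨x⟩ and ⟨x²⟩ separately, then (Δx)² = ⟨x²⟩ − ⟨x⟩².
With sin²θ = (1 − cos2θ)/2 on 0 ≤ x ≤ d: ∫sin²(nπx/d) dx = d/2, ∫x·sin²(nπx/d) dx = d²/4, ∫x²·sin²(nπx/d) dx = d³·(1/6 − 1/(4n²π²)); higher powers xᵏ the same way, integrating xᵏ·cos(2nπx/d) by parts.
Normalization: ∫|u|² dx = 2.6750.
⟨x⟩ = 2.6750 and ⟨x²⟩ = 9.4828.
(Δx)² = 9.4828 − (2.6750)² = 2.3272.

2.327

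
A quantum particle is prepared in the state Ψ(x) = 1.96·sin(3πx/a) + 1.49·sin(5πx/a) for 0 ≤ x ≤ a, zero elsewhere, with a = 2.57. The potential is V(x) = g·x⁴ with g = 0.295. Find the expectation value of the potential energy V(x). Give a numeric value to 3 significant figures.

3.45

⟨V⟩ = ∫ V(x)·|Ψ|² dx / ∫|Ψ|² dx.
On 0 ≤ x ≤ a (j ≠ l): ∫sin²(jπx/a) dx = a/2, ∫sin(jπx/a)·sin(lπx/a) dx = 0; diagonal moments ∫x·sin²(jπx/a) dx = a²/4, ∫x²·sin²(jπx/a) dx = a³·(1/6 − 1/(4j²π²)); cross terms ∫x·sin(jπx/a)·sin(lπx/a) dx = 0 for j + l even and −4jla²/(π²(j² − l²)²) for j + l odd, ∫x²·sin(jπx/a)·sin(lπx/a) dx = (−1)^(j+l)·4jla³/(π²(j² − l²)²); higher powers the same way via product-to-sum and parts.
State is unnormalized: ∫|Ψ|² dx = 7.7893, and ∫Ψ*·V(x)·Ψ dx = 26.891, so ⟨V⟩ = 26.891 / 7.7893.
⟨V⟩ = 3.4523.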